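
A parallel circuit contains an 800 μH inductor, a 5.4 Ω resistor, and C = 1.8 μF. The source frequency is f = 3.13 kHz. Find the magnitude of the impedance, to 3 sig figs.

ω = 2πf = 19670 rad/s
X_L = ωL = 15.7 Ω
X_C = 1/(ωC) = 28.2 Ω
Parallel: admittances add. Y = 1/R + 1/(jωL) + jωC
Y = (0.185 − j0.0282) S
|Y| = 0.187 S → |Z| = 1/|Y| = 5.34 Ω, ∠Z = −∠Y = 8.65°

5.34 Ω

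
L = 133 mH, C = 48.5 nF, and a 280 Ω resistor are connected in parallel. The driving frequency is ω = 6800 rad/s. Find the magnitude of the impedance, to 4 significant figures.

X_L = ωL = 904.4 Ω
X_C = 1/(ωC) = 3032 Ω
Parallel: admittances add. Y = 1/R + 1/(jωL) + jωC
Y = (0.003571 − j0.0007759) S
|Y| = 0.003655 S → |Z| = 1/|Y| = 273.6 Ω, ∠Z = −∠Y = 12.26°

273.6 Ω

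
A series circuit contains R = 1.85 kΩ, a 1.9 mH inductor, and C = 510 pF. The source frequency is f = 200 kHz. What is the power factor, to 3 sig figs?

0.913

ω = 2πf = 1.257e+06 rad/s
X_L = ωL = 2390 Ω
X_C = 1/(ωC) = 1560 Ω
Net reactance X = X_L − X_C = 827 Ω
Z = 1850 + j827 Ω
|Z| = √(1850² + 827²) = 2030 Ω
∠Z = arctan(827/1850) = 24.1°
cos φ = cos(24.1°) = 0.913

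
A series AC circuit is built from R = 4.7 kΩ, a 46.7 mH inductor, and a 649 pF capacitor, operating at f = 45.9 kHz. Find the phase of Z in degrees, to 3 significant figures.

60.0°

ω = 2πf = 288400 rad/s
X_L = ωL = 13500 Ω
X_C = 1/(ωC) = 5340 Ω
Net reactance X = X_L − X_C = 8130 Ω
Z = 4700 + j8130 Ω
|Z| = √(4700² + 8130²) = 9390 Ω
∠Z = arctan(8130/4700) = 60.0°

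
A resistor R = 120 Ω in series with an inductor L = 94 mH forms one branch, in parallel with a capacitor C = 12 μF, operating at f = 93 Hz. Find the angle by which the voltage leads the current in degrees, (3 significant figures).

ω = 2πf = 584.3 rad/s
X_L = ωL = 54.9 Ω
X_C = 1/(ωC) = 143 Ω
Branch 1 (R+jX_L): Z₁ = 120 + j54.9 Ω, |Z₁| = 132 Ω
Branch 2 (−jX_C): Z₂ = −j143 Ω
Parallel: Z = Z₁Z₂/(Z₁+Z₂), |Z| = 127 Ω, ∠Z = -29.2°

-29.2°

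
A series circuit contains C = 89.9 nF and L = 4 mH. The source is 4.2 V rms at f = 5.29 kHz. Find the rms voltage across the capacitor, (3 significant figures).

6.97 V

ω = 2πf = 33240 rad/s
X_L = ωL = 133 Ω
X_C = 1/(ωC) = 335 Ω
Net reactance X = X_L − X_C = -202 Ω
Z = − j202 Ω
|Z| = √(0² + 202²) = 202 Ω
I = V/|Z| = 20.8 mA
V_C = I·|Z_C| = 0.0208 × 335 = 6.97 V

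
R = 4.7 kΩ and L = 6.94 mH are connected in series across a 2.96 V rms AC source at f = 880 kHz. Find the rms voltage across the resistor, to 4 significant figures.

0.3599 V

ω = 2πf = 5.529e+06 rad/s
X_L = ωL = 38370 Ω
Z = 4700 + j38370 Ω
|Z| = √(4700² + 38370²) = 38660 Ω
I = V/|Z| = 76.57 μA
V_R = I·|Z_R| = 7.657e-05 × 4700 = 0.3599 V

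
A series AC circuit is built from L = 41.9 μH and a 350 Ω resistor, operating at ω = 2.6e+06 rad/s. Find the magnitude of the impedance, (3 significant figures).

367 Ω

X_L = ωL = 109 Ω
Z = 350 + j109 Ω
|Z| = √(350² + 109²) = 367 Ω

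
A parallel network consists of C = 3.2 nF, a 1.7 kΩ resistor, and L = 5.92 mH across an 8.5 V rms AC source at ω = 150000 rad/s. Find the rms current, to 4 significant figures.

X_L = ωL = 888.0 Ω
X_C = 1/(ωC) = 2083 Ω
Parallel: admittances add. Y = 1/R + 1/(jωL) + jωC
Y = (0.0005882 − j0.0006461) S
|Y| = 0.0008738 S → |Z| = 1/|Y| = 1144 Ω, ∠Z = −∠Y = 47.69°
I = V/|Z| = 8.5/1144 = 7.427 mA

7.427 mA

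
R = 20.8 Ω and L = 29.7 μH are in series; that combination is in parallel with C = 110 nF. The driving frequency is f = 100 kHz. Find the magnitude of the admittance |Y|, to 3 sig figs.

ω = 2πf = 628300 rad/s
X_L = ωL = 18.7 Ω
X_C = 1/(ωC) = 14.5 Ω
Branch 1 (R+jX_L): Z₁ = 20.8 + j18.7 Ω, |Z₁| = 27.9 Ω
Branch 2 (−jX_C): Z₂ = −j14.5 Ω
Parallel: Z = Z₁Z₂/(Z₁+Z₂), |Z| = 19.1 Ω, ∠Z = -59.5°
|Y| = 1/|Z| = 52.5 mS

52.5 mS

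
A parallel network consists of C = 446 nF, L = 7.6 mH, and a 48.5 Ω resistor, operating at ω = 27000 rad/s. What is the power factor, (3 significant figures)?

X_L = ωL = 205 Ω
X_C = 1/(ωC) = 83.0 Ω
Parallel: admittances add. Y = 1/R + 1/(jωL) + jωC
Y = (0.0206 + j0.00717) S
|Y| = 0.0218 S → |Z| = 1/|Y| = 45.8 Ω, ∠Z = −∠Y = -19.2°
cos φ = cos(-19.2°) = 0.945

0.945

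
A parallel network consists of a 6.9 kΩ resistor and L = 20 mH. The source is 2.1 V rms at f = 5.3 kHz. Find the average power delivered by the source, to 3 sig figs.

ω = 2πf = 33300 rad/s
X_L = ωL = 666 Ω
Parallel: admittances add. Y = 1/R + 1/(jωL)
Y = (0.000145 − j0.00150) S
|Y| = 0.00151 S → |Z| = 1/|Y| = 663 Ω, ∠Z = −∠Y = 84.5°
I = V/|Z| = 3.17 mA
P = VI cos φ = 2.1 × 0.00317 × cos(84.5°) = 639 μW

639 μW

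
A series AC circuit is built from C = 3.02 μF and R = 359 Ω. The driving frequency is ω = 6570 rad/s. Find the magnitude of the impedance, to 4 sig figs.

X_C = 1/(ωC) = 50.40 Ω
Z = 359.0 − j50.40 Ω
|Z| = √(359.0² + 50.40²) = 362.5 Ω

362.5 Ω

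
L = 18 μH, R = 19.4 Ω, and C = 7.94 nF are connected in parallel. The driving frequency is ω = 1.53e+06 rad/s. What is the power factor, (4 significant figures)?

X_L = ωL = 27.54 Ω
X_C = 1/(ωC) = 82.32 Ω
Parallel: admittances add. Y = 1/R + 1/(jωL) + jωC
Y = (0.05155 − j0.02416) S
|Y| = 0.05693 S → |Z| = 1/|Y| = 17.57 Ω, ∠Z = −∠Y = 25.12°
cos φ = cos(25.12°) = 0.9055

0.9055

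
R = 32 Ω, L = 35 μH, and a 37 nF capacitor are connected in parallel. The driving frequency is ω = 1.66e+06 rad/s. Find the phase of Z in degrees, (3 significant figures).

-54.7°

X_L = ωL = 58.1 Ω
X_C = 1/(ωC) = 16.3 Ω
Parallel: admittances add. Y = 1/R + 1/(jωL) + jωC
Y = (0.0312 + j0.0442) S
|Y| = 0.0541 S → |Z| = 1/|Y| = 18.5 Ω, ∠Z = −∠Y = -54.7°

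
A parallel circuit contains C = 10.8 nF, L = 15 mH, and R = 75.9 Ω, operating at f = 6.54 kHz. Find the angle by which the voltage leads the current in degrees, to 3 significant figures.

5.11°

ω = 2πf = 41090 rad/s
X_L = ωL = 616 Ω
X_C = 1/(ωC) = 2250 Ω
Parallel: admittances add. Y = 1/R + 1/(jωL) + jωC
Y = (0.0132 − j0.00118) S
|Y| = 0.0132 S → |Z| = 1/|Y| = 75.6 Ω, ∠Z = −∠Y = 5.11°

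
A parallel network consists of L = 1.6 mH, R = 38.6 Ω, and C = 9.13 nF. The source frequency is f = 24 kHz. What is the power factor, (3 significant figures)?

0.994

ω = 2πf = 150800 rad/s
X_L = ωL = 241 Ω
X_C = 1/(ωC) = 726 Ω
Parallel: admittances add. Y = 1/R + 1/(jωL) + jωC
Y = (0.0259 − j0.00277) S
|Y| = 0.0261 S → |Z| = 1/|Y| = 38.4 Ω, ∠Z = −∠Y = 6.10°
cos φ = cos(6.10°) = 0.994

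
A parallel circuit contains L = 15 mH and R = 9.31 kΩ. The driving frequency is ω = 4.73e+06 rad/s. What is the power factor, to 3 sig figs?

0.992

X_L = ωL = 71000 Ω
Parallel: admittances add. Y = 1/R + 1/(jωL)
Y = (0.000107 − j1.41e-05) S
|Y| = 0.000108 S → |Z| = 1/|Y| = 9230 Ω, ∠Z = −∠Y = 7.48°
cos φ = cos(7.48°) = 0.992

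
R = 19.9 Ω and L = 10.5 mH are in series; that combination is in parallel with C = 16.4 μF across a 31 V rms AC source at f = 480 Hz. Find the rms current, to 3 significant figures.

ω = 2πf = 3016 rad/s
X_L = ωL = 31.7 Ω
X_C = 1/(ωC) = 20.2 Ω
Branch 1 (R+jX_L): Z₁ = 19.9 + j31.7 Ω, |Z₁| = 37.4 Ω
Branch 2 (−jX_C): Z₂ = −j20.2 Ω
Parallel: Z = Z₁Z₂/(Z₁+Z₂), |Z| = 32.9 Ω, ∠Z = -62.1°
I = V/|Z| = 31/32.9 = 941 mA

941 mA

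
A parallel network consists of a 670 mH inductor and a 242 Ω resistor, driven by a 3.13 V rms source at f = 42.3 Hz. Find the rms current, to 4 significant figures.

ω = 2πf = 265.8 rad/s
X_L = ωL = 178.1 Ω
Parallel: admittances add. Y = 1/R + 1/(jωL)
Y = (0.004132 − j0.005616) S
|Y| = 0.006972 S → |Z| = 1/|Y| = 143.4 Ω, ∠Z = −∠Y = 53.65°
I = V/|Z| = 3.13/143.4 = 21.82 mA

21.82 mA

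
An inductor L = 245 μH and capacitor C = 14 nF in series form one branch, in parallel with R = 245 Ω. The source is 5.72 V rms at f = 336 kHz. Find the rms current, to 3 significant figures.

26.2 mA

ω = 2πf = 2.111e+06 rad/s
X_L = ωL = 517 Ω
X_C = 1/(ωC) = 33.8 Ω
Branch 1: Z₁ = R = 245 Ω
Branch 2 (series LC): Z₂ = j(X_L − X_C) = j483 Ω
Parallel: Z = Z₁Z₂/(Z₁+Z₂), |Z| = 219 Ω, ∠Z = 26.9°
I = V/|Z| = 5.72/219 = 26.2 mA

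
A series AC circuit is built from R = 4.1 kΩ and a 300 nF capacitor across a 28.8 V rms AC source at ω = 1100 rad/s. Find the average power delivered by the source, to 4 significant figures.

X_C = 1/(ωC) = 3030 Ω
Z = 4100 − j3030 Ω
|Z| = √(4100² + 3030²) = 5098 Ω
∠Z = arctan(-3030/4100) = -36.47°
I = V/|Z| = 5.649 mA
P = VI cos φ = 28.8 × 0.005649 × cos(-36.47°) = 130.8 mW

130.8 mW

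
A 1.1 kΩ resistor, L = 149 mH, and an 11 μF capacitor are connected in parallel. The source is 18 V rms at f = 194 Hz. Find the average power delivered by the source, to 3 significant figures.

295 mW

ω = 2πf = 1219 rad/s
X_L = ωL = 182 Ω
X_C = 1/(ωC) = 74.6 Ω
Parallel: admittances add. Y = 1/R + 1/(jωL) + jωC
Y = (0.000909 + j0.00790) S
|Y| = 0.00795 S → |Z| = 1/|Y| = 126 Ω, ∠Z = −∠Y = -83.4°
I = V/|Z| = 143 mA
P = VI cos φ = 18 × 0.143 × cos(-83.4°) = 295 mW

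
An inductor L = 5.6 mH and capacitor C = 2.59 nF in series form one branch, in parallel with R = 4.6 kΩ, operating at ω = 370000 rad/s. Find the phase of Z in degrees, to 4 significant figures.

X_L = ωL = 2072 Ω
X_C = 1/(ωC) = 1044 Ω
Branch 1: Z₁ = R = 4600 Ω
Branch 2 (series LC): Z₂ = j(X_L − X_C) = j1028 Ω
Parallel: Z = Z₁Z₂/(Z₁+Z₂), |Z| = 1004 Ω, ∠Z = 77.40°

77.40°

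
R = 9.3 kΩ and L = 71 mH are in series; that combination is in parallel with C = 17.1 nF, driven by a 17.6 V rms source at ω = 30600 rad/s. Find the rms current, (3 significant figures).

8.97 mA

X_L = ωL = 2170 Ω
X_C = 1/(ωC) = 1910 Ω
Branch 1 (R+jX_L): Z₁ = 9300 + j2170 Ω, |Z₁| = 9550 Ω
Branch 2 (−jX_C): Z₂ = −j1910 Ω
Parallel: Z = Z₁Z₂/(Z₁+Z₂), |Z| = 1960 Ω, ∠Z = -78.5°
I = V/|Z| = 17.6/1960 = 8.97 mA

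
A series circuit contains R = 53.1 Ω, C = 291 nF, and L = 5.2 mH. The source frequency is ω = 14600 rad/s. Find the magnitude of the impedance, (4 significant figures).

X_L = ωL = 75.92 Ω
X_C = 1/(ωC) = 235.4 Ω
Net reactance X = X_L − X_C = -159.5 Ω
Z = 53.10 − j159.5 Ω
|Z| = √(53.10² + 159.5²) = 168.1 Ω

168.1 Ω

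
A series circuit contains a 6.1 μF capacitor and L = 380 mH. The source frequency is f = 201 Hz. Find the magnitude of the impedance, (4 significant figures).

ω = 2πf = 1263 rad/s
X_L = ωL = 479.9 Ω
X_C = 1/(ωC) = 129.8 Ω
Net reactance X = X_L − X_C = 350.1 Ω
Z = j350.1 Ω
|Z| = √(0² + 350.1²) = 350.1 Ω

350.1 Ω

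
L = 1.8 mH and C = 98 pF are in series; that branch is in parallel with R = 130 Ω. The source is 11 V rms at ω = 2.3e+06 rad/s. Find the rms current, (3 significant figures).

92.4 mA

X_L = ωL = 4140 Ω
X_C = 1/(ωC) = 4440 Ω
Branch 1: Z₁ = R = 130 Ω
Branch 2 (series LC): Z₂ = j(X_L − X_C) = −j297 Ω
Parallel: Z = Z₁Z₂/(Z₁+Z₂), |Z| = 119 Ω, ∠Z = -23.7°
I = V/|Z| = 11/119 = 92.4 mA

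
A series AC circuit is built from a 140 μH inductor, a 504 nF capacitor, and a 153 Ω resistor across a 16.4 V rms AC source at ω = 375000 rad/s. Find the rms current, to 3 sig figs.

X_L = ωL = 52.5 Ω
X_C = 1/(ωC) = 5.29 Ω
Net reactance X = X_L − X_C = 47.2 Ω
Z = 153 + j47.2 Ω
|Z| = √(153² + 47.2²) = 160 Ω
I = V/|Z| = 16.4/160 = 102 mA

102 mA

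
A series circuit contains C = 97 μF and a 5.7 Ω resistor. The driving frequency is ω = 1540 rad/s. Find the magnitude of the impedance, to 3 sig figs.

8.79 Ω

X_C = 1/(ωC) = 6.69 Ω
Z = 5.70 − j6.69 Ω
|Z| = √(5.70² + 6.69²) = 8.79 Ω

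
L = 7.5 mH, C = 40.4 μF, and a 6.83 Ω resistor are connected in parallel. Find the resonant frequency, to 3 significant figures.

ω₀ = 1/√(LC) = 1/√(0.0075 × 4.04e-05) = 1817 rad/s
f₀ = ω₀/(2π) = 289 Hz

289 Hz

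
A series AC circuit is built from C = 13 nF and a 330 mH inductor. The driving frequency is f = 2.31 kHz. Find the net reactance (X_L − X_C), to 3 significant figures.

ω = 2πf = 14510 rad/s
X_L = ωL = 4790 Ω
X_C = 1/(ωC) = 5300 Ω
X = 4790 − 5300 = -510 Ω

-510 Ω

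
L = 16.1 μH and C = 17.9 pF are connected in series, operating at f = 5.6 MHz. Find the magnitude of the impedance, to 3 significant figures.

1020 Ω

ω = 2πf = 3.519e+07 rad/s
X_L = ωL = 566 Ω
X_C = 1/(ωC) = 1590 Ω
Net reactance X = X_L − X_C = -1020 Ω
Z = − j1020 Ω
|Z| = √(0² + 1020²) = 1020 Ω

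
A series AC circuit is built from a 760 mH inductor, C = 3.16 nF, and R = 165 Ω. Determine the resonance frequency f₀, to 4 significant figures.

ω₀ = 1/√(LC) = 1/√(0.76 × 3.16e-09) = 20410 rad/s
f₀ = ω₀/(2π) = 3.248 kHz

3.248 kHz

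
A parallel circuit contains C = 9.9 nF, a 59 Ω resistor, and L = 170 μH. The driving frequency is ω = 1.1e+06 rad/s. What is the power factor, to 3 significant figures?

0.950

X_L = ωL = 187 Ω
X_C = 1/(ωC) = 91.8 Ω
Parallel: admittances add. Y = 1/R + 1/(jωL) + jωC
Y = (0.0169 + j0.00554) S
|Y| = 0.0178 S → |Z| = 1/|Y| = 56.1 Ω, ∠Z = −∠Y = -18.1°
cos φ = cos(-18.1°) = 0.950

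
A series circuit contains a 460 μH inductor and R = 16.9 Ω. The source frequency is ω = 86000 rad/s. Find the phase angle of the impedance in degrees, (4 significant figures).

66.87°

X_L = ωL = 39.56 Ω
Z = 16.90 + j39.56 Ω
|Z| = √(16.90² + 39.56²) = 43.02 Ω
∠Z = arctan(39.56/16.90) = 66.87°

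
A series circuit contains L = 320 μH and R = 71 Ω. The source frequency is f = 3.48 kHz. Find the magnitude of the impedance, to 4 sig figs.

71.34 Ω

ω = 2πf = 21870 rad/s
X_L = ωL = 6.997 Ω
Z = 71.00 + j6.997 Ω
|Z| = √(71.00² + 6.997²) = 71.34 Ω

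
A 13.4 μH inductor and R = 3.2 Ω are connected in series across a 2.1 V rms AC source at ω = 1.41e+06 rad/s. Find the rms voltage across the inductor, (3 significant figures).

X_L = ωL = 18.9 Ω
Z = 3.20 + j18.9 Ω
|Z| = √(3.20² + 18.9²) = 19.2 Ω
I = V/|Z| = 110 mA
V_L = I·|Z_L| = 0.110 × 18.9 = 2.07 V

2.07 V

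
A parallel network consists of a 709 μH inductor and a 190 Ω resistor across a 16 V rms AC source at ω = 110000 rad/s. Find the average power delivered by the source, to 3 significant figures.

X_L = ωL = 78.0 Ω
Parallel: admittances add. Y = 1/R + 1/(jωL)
Y = (0.00526 − j0.0128) S
|Y| = 0.0139 S → |Z| = 1/|Y| = 72.1 Ω, ∠Z = −∠Y = 67.7°
I = V/|Z| = 222 mA
P = VI cos φ = 16 × 0.222 × cos(67.7°) = 1.35 W

1.35 W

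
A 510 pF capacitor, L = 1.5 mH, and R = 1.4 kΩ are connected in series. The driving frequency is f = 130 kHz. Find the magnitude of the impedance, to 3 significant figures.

ω = 2πf = 816800 rad/s
X_L = ωL = 1230 Ω
X_C = 1/(ωC) = 2400 Ω
Net reactance X = X_L − X_C = -1180 Ω
Z = 1400 − j1180 Ω
|Z| = √(1400² + 1180²) = 1830 Ω

1830 Ω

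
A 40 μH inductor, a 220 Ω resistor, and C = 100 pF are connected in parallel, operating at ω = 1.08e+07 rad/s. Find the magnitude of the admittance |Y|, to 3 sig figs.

X_L = ωL = 432 Ω
X_C = 1/(ωC) = 926 Ω
Parallel: admittances add. Y = 1/R + 1/(jωL) + jωC
Y = (0.00455 − j0.00123) S
|Y| = 0.00471 S → |Z| = 1/|Y| = 212 Ω, ∠Z = −∠Y = 15.2°

4.71 mS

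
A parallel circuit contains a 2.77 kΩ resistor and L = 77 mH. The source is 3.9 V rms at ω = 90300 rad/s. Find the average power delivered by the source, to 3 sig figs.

X_L = ωL = 6950 Ω
Parallel: admittances add. Y = 1/R + 1/(jωL)
Y = (0.000361 − j0.000144) S
|Y| = 0.000389 S → |Z| = 1/|Y| = 2570 Ω, ∠Z = −∠Y = 21.7°
I = V/|Z| = 1.52 mA
P = VI cos φ = 3.9 × 0.00152 × cos(21.7°) = 5.49 mW

5.49 mW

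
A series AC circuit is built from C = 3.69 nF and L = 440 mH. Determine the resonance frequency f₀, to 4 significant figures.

ω₀ = 1/√(LC) = 1/√(0.44 × 3.69e-09) = 24820 rad/s
f₀ = ω₀/(2π) = 3.950 kHz

3.950 kHz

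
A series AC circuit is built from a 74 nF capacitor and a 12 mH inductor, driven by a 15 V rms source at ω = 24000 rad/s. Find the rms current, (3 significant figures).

54.5 mA

X_L = ωL = 288 Ω
X_C = 1/(ωC) = 563 Ω
Net reactance X = X_L − X_C = -275 Ω
Z = − j275 Ω
|Z| = √(0² + 275²) = 275 Ω
I = V/|Z| = 15/275 = 54.5 mA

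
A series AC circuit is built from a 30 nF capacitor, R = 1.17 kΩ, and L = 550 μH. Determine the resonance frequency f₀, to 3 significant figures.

39.2 kHz

ω₀ = 1/√(LC) = 1/√(0.00055 × 3e-08) = 246200 rad/s
f₀ = ω₀/(2π) = 39.2 kHz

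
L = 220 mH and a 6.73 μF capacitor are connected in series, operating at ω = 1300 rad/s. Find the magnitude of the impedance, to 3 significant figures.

172 Ω

X_L = ωL = 286 Ω
X_C = 1/(ωC) = 114 Ω
Net reactance X = X_L − X_C = 172 Ω
Z = j172 Ω
|Z| = √(0² + 172²) = 172 Ω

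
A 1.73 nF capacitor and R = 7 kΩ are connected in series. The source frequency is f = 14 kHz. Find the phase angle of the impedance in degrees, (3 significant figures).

-43.2°

ω = 2πf = 87960 rad/s
X_C = 1/(ωC) = 6570 Ω
Z = 7000 − j6570 Ω
|Z| = √(7000² + 6570²) = 9600 Ω
∠Z = arctan(-6570/7000) = -43.2°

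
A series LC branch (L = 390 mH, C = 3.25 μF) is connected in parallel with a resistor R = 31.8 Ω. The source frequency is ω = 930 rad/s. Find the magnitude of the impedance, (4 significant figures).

22.50 Ω

X_L = ωL = 362.7 Ω
X_C = 1/(ωC) = 330.9 Ω
Branch 1: Z₁ = R = 31.80 Ω
Branch 2 (series LC): Z₂ = j(X_L − X_C) = j31.85 Ω
Parallel: Z = Z₁Z₂/(Z₁+Z₂), |Z| = 22.50 Ω, ∠Z = 44.96°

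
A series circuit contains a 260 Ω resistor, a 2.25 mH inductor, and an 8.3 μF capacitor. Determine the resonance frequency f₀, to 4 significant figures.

1.165 kHz

ω₀ = 1/√(LC) = 1/√(0.00225 × 8.3e-06) = 7318 rad/s
f₀ = ω₀/(2π) = 1.165 kHz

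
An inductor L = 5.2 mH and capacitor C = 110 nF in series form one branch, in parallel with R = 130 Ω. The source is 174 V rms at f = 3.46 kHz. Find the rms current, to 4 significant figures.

1.455 A

ω = 2πf = 21740 rad/s
X_L = ωL = 113.0 Ω
X_C = 1/(ωC) = 418.2 Ω
Branch 1: Z₁ = R = 130.0 Ω
Branch 2 (series LC): Z₂ = j(X_L − X_C) = −j305.1 Ω
Parallel: Z = Z₁Z₂/(Z₁+Z₂), |Z| = 119.6 Ω, ∠Z = -23.08°
I = V/|Z| = 174/119.6 = 1.455 A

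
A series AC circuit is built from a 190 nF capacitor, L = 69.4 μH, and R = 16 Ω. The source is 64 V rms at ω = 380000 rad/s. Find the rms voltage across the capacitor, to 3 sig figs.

X_L = ωL = 26.4 Ω
X_C = 1/(ωC) = 13.9 Ω
Net reactance X = X_L − X_C = 12.5 Ω
Z = 16.0 + j12.5 Ω
|Z| = √(16.0² + 12.5²) = 20.3 Ω
I = V/|Z| = 3.15 A
V_C = I·|Z_C| = 3.15 × 13.9 = 43.6 V

43.6 V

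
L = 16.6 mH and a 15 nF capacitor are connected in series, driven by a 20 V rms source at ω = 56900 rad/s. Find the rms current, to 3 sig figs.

X_L = ωL = 945 Ω
X_C = 1/(ωC) = 1170 Ω
Net reactance X = X_L − X_C = -227 Ω
Z = − j227 Ω
|Z| = √(0² + 227²) = 227 Ω
I = V/|Z| = 20/227 = 88.1 mA

88.1 mA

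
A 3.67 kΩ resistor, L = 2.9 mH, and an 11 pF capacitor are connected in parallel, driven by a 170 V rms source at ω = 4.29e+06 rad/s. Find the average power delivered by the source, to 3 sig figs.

X_L = ωL = 12400 Ω
X_C = 1/(ωC) = 21200 Ω
Parallel: admittances add. Y = 1/R + 1/(jωL) + jωC
Y = (0.000272 − j3.32e-05) S
|Y| = 0.000274 S → |Z| = 1/|Y| = 3640 Ω, ∠Z = −∠Y = 6.94°
I = V/|Z| = 46.7 mA
P = VI cos φ = 170 × 0.0467 × cos(6.94°) = 7.87 W

7.87 W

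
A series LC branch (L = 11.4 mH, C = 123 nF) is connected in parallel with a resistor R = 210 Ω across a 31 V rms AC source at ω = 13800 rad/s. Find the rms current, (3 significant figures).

X_L = ωL = 157 Ω
X_C = 1/(ωC) = 589 Ω
Branch 1: Z₁ = R = 210 Ω
Branch 2 (series LC): Z₂ = j(X_L − X_C) = −j432 Ω
Parallel: Z = Z₁Z₂/(Z₁+Z₂), |Z| = 189 Ω, ∠Z = -25.9°
I = V/|Z| = 31/189 = 164 mA

164 mA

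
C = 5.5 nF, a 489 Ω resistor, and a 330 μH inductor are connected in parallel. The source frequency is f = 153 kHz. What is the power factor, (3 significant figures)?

ω = 2πf = 961300 rad/s
X_L = ωL = 317 Ω
X_C = 1/(ωC) = 189 Ω
Parallel: admittances add. Y = 1/R + 1/(jωL) + jωC
Y = (0.00204 + j0.00214) S
|Y| = 0.00296 S → |Z| = 1/|Y| = 338 Ω, ∠Z = −∠Y = -46.2°
cos φ = cos(-46.2°) = 0.692

0.692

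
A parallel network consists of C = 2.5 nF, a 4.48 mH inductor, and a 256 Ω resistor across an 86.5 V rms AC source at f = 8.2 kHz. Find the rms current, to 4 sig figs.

496.4 mA

ω = 2πf = 51520 rad/s
X_L = ωL = 230.8 Ω
X_C = 1/(ωC) = 7764 Ω
Parallel: admittances add. Y = 1/R + 1/(jωL) + jωC
Y = (0.003906 − j0.004204) S
|Y| = 0.005738 S → |Z| = 1/|Y| = 174.3 Ω, ∠Z = −∠Y = 47.10°
I = V/|Z| = 86.5/174.3 = 496.4 mA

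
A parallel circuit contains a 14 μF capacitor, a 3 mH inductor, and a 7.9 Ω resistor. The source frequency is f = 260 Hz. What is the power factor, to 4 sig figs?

0.5727

ω = 2πf = 1634 rad/s
X_L = ωL = 4.901 Ω
X_C = 1/(ωC) = 43.72 Ω
Parallel: admittances add. Y = 1/R + 1/(jωL) + jωC
Y = (0.1266 − j0.1812) S
|Y| = 0.2210 S → |Z| = 1/|Y| = 4.525 Ω, ∠Z = −∠Y = 55.06°
cos φ = cos(55.06°) = 0.5727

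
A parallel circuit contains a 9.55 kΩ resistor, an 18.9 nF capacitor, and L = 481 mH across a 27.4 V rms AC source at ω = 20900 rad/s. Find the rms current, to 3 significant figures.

8.59 mA

X_L = ωL = 10100 Ω
X_C = 1/(ωC) = 2530 Ω
Parallel: admittances add. Y = 1/R + 1/(jωL) + jωC
Y = (0.000105 + j0.000296) S
|Y| = 0.000314 S → |Z| = 1/|Y| = 3190 Ω, ∠Z = −∠Y = -70.5°
I = V/|Z| = 27.4/3190 = 8.59 mA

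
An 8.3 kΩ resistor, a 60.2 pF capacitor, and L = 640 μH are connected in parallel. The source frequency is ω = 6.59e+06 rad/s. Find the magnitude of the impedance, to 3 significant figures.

X_L = ωL = 4220 Ω
X_C = 1/(ωC) = 2520 Ω
Parallel: admittances add. Y = 1/R + 1/(jωL) + jωC
Y = (0.000120 + j0.000160) S
|Y| = 0.000200 S → |Z| = 1/|Y| = 5000 Ω, ∠Z = −∠Y = -53.0°

5000 Ω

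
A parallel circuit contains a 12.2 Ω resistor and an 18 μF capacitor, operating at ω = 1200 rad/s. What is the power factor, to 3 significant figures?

X_C = 1/(ωC) = 46.3 Ω
Parallel: admittances add. Y = 1/R + jωC
Y = (0.0820 + j0.0216) S
|Y| = 0.0848 S → |Z| = 1/|Y| = 11.8 Ω, ∠Z = −∠Y = -14.8°
cos φ = cos(-14.8°) = 0.967

0.967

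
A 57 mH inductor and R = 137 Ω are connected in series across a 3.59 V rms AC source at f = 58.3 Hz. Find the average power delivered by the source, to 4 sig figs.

91.94 mW

ω = 2πf = 366.3 rad/s
X_L = ωL = 20.88 Ω
Z = 137.0 + j20.88 Ω
|Z| = √(137.0² + 20.88²) = 138.6 Ω
∠Z = arctan(20.88/137.0) = 8.666°
I = V/|Z| = 25.91 mA
P = VI cos φ = 3.59 × 0.02591 × cos(8.666°) = 91.94 mW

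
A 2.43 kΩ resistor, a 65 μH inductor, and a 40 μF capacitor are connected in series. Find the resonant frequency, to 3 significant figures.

ω₀ = 1/√(LC) = 1/√(6.5e-05 × 4e-05) = 19610 rad/s
f₀ = ω₀/(2π) = 3.12 kHz

3.12 kHz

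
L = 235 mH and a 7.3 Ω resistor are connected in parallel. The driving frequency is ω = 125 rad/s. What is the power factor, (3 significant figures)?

0.970

X_L = ωL = 29.4 Ω
Parallel: admittances add. Y = 1/R + 1/(jωL)
Y = (0.137 − j0.0340) S
|Y| = 0.141 S → |Z| = 1/|Y| = 7.08 Ω, ∠Z = −∠Y = 14.0°
cos φ = cos(14.0°) = 0.970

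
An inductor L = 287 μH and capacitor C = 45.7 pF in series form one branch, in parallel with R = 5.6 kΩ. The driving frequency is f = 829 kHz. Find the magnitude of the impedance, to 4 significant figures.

2436 Ω

ω = 2πf = 5.209e+06 rad/s
X_L = ωL = 1495 Ω
X_C = 1/(ωC) = 4201 Ω
Branch 1: Z₁ = R = 5600 Ω
Branch 2 (series LC): Z₂ = j(X_L − X_C) = −j2706 Ω
Parallel: Z = Z₁Z₂/(Z₁+Z₂), |Z| = 2436 Ω, ∠Z = -64.21°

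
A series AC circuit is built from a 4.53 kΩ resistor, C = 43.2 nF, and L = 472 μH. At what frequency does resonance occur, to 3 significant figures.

35.2 kHz

ω₀ = 1/√(LC) = 1/√(0.000472 × 4.32e-08) = 221500 rad/s
f₀ = ω₀/(2π) = 35.2 kHz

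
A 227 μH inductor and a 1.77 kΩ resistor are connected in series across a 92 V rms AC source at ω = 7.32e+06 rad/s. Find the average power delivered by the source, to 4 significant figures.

2.542 W

X_L = ωL = 1662 Ω
Z = 1770 + j1662 Ω
|Z| = √(1770² + 1662²) = 2428 Ω
∠Z = arctan(1662/1770) = 43.19°
I = V/|Z| = 37.90 mA
P = VI cos φ = 92 × 0.03790 × cos(43.19°) = 2.542 W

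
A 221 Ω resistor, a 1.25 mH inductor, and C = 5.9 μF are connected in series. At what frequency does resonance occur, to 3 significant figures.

ω₀ = 1/√(LC) = 1/√(0.00125 × 5.9e-06) = 11640 rad/s
f₀ = ω₀/(2π) = 1.85 kHz

1.85 kHz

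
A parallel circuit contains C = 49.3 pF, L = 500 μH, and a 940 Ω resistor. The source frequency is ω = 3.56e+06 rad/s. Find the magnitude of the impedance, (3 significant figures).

X_L = ωL = 1780 Ω
X_C = 1/(ωC) = 5700 Ω
Parallel: admittances add. Y = 1/R + 1/(jωL) + jωC
Y = (0.00106 − j0.000386) S
|Y| = 0.00113 S → |Z| = 1/|Y| = 884 Ω, ∠Z = −∠Y = 20.0°

884 Ω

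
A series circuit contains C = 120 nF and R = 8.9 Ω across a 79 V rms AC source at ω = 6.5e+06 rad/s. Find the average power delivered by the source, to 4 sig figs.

X_C = 1/(ωC) = 1.282 Ω
Z = 8.900 − j1.282 Ω
|Z| = √(8.900² + 1.282²) = 8.992 Ω
∠Z = arctan(-1.282/8.900) = -8.197°
I = V/|Z| = 8.786 A
P = VI cos φ = 79 × 8.786 × cos(-8.197°) = 687.0 W

687.0 W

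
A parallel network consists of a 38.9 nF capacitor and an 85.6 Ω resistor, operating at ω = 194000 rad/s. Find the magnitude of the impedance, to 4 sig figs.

X_C = 1/(ωC) = 132.5 Ω
Parallel: admittances add. Y = 1/R + jωC
Y = (0.01168 + j0.007547) S
|Y| = 0.01391 S → |Z| = 1/|Y| = 71.90 Ω, ∠Z = −∠Y = -32.86°

71.90 Ω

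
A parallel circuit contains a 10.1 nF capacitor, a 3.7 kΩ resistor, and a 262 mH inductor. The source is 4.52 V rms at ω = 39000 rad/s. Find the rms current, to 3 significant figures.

1.81 mA

X_L = ωL = 10200 Ω
X_C = 1/(ωC) = 2540 Ω
Parallel: admittances add. Y = 1/R + 1/(jωL) + jωC
Y = (0.000270 + j0.000296) S
|Y| = 0.000401 S → |Z| = 1/|Y| = 2490 Ω, ∠Z = −∠Y = -47.6°
I = V/|Z| = 4.52/2490 = 1.81 mA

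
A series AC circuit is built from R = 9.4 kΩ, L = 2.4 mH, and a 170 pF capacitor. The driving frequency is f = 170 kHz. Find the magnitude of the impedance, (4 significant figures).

9850 Ω

ω = 2πf = 1.068e+06 rad/s
X_L = ωL = 2564 Ω
X_C = 1/(ωC) = 5507 Ω
Net reactance X = X_L − X_C = -2944 Ω
Z = 9400 − j2944 Ω
|Z| = √(9400² + 2944²) = 9850 Ω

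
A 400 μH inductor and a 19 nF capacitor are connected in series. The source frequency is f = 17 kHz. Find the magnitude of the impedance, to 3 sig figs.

ω = 2πf = 106800 rad/s
X_L = ωL = 42.7 Ω
X_C = 1/(ωC) = 493 Ω
Net reactance X = X_L − X_C = -450 Ω
Z = − j450 Ω
|Z| = √(0² + 450²) = 450 Ω

450 Ω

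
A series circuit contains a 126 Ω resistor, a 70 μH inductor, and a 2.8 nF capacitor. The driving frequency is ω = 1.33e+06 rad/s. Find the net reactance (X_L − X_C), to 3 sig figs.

-175 Ω

X_L = ωL = 93.1 Ω
X_C = 1/(ωC) = 269 Ω
X = 93.1 − 269 = -175 Ω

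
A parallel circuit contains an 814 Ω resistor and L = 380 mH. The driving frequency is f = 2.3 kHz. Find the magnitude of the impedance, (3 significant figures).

ω = 2πf = 14450 rad/s
X_L = ωL = 5490 Ω
Parallel: admittances add. Y = 1/R + 1/(jωL)
Y = (0.00123 − j0.000182) S
|Y| = 0.00124 S → |Z| = 1/|Y| = 805 Ω, ∠Z = −∠Y = 8.43°

805 Ω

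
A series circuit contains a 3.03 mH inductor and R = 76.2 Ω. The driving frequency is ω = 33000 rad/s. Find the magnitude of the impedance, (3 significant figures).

126 Ω

X_L = ωL = 100 Ω
Z = 76.2 + j100 Ω
|Z| = √(76.2² + 100²) = 126 Ω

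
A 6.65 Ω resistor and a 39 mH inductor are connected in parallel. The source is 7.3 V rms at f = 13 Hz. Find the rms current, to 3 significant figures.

2.54 A

ω = 2πf = 81.68 rad/s
X_L = ωL = 3.19 Ω
Parallel: admittances add. Y = 1/R + 1/(jωL)
Y = (0.150 − j0.314) S
|Y| = 0.348 S → |Z| = 1/|Y| = 2.87 Ω, ∠Z = −∠Y = 64.4°
I = V/|Z| = 7.3/2.87 = 2.54 A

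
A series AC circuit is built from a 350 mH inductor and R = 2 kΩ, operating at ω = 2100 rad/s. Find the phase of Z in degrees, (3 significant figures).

X_L = ωL = 735 Ω
Z = 2000 + j735 Ω
|Z| = √(2000² + 735²) = 2130 Ω
∠Z = arctan(735/2000) = 20.2°

20.2°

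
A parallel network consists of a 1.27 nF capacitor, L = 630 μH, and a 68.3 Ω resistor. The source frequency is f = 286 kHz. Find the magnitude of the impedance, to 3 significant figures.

ω = 2πf = 1.797e+06 rad/s
X_L = ωL = 1130 Ω
X_C = 1/(ωC) = 438 Ω
Parallel: admittances add. Y = 1/R + 1/(jωL) + jωC
Y = (0.0146 + j0.00140) S
|Y| = 0.0147 S → |Z| = 1/|Y| = 68.0 Ω, ∠Z = −∠Y = -5.46°

68.0 Ω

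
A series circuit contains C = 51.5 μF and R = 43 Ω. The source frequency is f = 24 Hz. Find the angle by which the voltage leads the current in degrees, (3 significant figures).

-71.5°

ω = 2πf = 150.8 rad/s
X_C = 1/(ωC) = 129 Ω
Z = 43.0 − j129 Ω
|Z| = √(43.0² + 129²) = 136 Ω
∠Z = arctan(-129/43.0) = -71.5°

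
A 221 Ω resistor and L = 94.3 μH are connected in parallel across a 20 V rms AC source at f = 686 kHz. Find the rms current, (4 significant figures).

103.0 mA

ω = 2πf = 4.31e+06 rad/s
X_L = ωL = 406.5 Ω
Parallel: admittances add. Y = 1/R + 1/(jωL)
Y = (0.004525 − j0.002460) S
|Y| = 0.005150 S → |Z| = 1/|Y| = 194.2 Ω, ∠Z = −∠Y = 28.53°
I = V/|Z| = 20/194.2 = 103.0 mA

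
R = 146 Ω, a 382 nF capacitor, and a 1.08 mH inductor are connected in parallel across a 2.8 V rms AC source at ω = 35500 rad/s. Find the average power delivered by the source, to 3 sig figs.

53.7 mW

X_L = ωL = 38.3 Ω
X_C = 1/(ωC) = 73.7 Ω
Parallel: admittances add. Y = 1/R + 1/(jωL) + jωC
Y = (0.00685 − j0.0125) S
|Y| = 0.0143 S → |Z| = 1/|Y| = 70.1 Ω, ∠Z = −∠Y = 61.3°
I = V/|Z| = 40.0 mA
P = VI cos φ = 2.8 × 0.0400 × cos(61.3°) = 53.7 mW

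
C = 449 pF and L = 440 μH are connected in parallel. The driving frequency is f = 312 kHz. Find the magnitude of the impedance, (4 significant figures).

ω = 2πf = 1.96e+06 rad/s
X_L = ωL = 862.6 Ω
X_C = 1/(ωC) = 1136 Ω
Parallel: admittances add. Y = 1/(jωL) + jωC
Y = (0 − j0.0002791) S
|Y| = 0.0002791 S → |Z| = 1/|Y| = 3582 Ω, ∠Z = −∠Y = 90.00°

3582 Ω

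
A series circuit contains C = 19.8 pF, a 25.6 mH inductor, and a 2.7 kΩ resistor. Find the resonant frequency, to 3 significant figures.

224 kHz

ω₀ = 1/√(LC) = 1/√(0.0256 × 1.98e-11) = 1.405e+06 rad/s
f₀ = ω₀/(2π) = 224 kHz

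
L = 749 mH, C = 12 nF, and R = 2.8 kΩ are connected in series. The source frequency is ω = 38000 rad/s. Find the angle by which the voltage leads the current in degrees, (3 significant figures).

83.9°

X_L = ωL = 28500 Ω
X_C = 1/(ωC) = 2190 Ω
Net reactance X = X_L − X_C = 26300 Ω
Z = 2800 + j26300 Ω
|Z| = √(2800² + 26300²) = 26400 Ω
∠Z = arctan(26300/2800) = 83.9°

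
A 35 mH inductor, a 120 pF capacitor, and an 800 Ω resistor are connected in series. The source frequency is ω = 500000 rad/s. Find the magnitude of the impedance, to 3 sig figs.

1160 Ω

X_L = ωL = 17500 Ω
X_C = 1/(ωC) = 16700 Ω
Net reactance X = X_L − X_C = 833 Ω
Z = 800 + j833 Ω
|Z| = √(800² + 833²) = 1160 Ω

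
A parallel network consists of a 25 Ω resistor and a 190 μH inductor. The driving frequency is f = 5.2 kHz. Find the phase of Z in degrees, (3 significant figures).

76.1°

ω = 2πf = 32670 rad/s
X_L = ωL = 6.21 Ω
Parallel: admittances add. Y = 1/R + 1/(jωL)
Y = (0.0400 − j0.161) S
|Y| = 0.166 S → |Z| = 1/|Y| = 6.02 Ω, ∠Z = −∠Y = 76.1°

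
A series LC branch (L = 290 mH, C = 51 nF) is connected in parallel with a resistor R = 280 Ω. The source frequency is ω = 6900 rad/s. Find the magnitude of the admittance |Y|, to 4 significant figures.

X_L = ωL = 2001 Ω
X_C = 1/(ωC) = 2842 Ω
Branch 1: Z₁ = R = 280.0 Ω
Branch 2 (series LC): Z₂ = j(X_L − X_C) = −j840.7 Ω
Parallel: Z = Z₁Z₂/(Z₁+Z₂), |Z| = 265.7 Ω, ∠Z = -18.42°
|Y| = 1/|Z| = 3.764 mS

3.764 mS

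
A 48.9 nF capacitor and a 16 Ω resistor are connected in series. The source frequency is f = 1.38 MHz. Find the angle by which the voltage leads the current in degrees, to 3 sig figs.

-8.39°

ω = 2πf = 8.671e+06 rad/s
X_C = 1/(ωC) = 2.36 Ω
Z = 16.0 − j2.36 Ω
|Z| = √(16.0² + 2.36²) = 16.2 Ω
∠Z = arctan(-2.36/16.0) = -8.39°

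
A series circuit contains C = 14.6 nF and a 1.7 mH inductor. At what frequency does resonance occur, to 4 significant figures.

ω₀ = 1/√(LC) = 1/√(0.0017 × 1.46e-08) = 200700 rad/s
f₀ = ω₀/(2π) = 31.95 kHz

31.95 kHz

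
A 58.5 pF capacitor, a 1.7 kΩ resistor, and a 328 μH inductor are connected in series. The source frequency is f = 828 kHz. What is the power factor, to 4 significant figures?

0.7326

ω = 2πf = 5.202e+06 rad/s
X_L = ωL = 1706 Ω
X_C = 1/(ωC) = 3286 Ω
Net reactance X = X_L − X_C = -1579 Ω
Z = 1700 − j1579 Ω
|Z| = √(1700² + 1579²) = 2320 Ω
∠Z = arctan(-1579/1700) = -42.89°
cos φ = cos(-42.89°) = 0.7326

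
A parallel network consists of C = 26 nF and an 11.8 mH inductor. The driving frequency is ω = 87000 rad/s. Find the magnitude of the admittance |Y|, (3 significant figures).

1.29 mS

X_L = ωL = 1030 Ω
X_C = 1/(ωC) = 442 Ω
Parallel: admittances add. Y = 1/(jωL) + jωC
Y = (0 + j0.00129) S
|Y| = 0.00129 S → |Z| = 1/|Y| = 776 Ω, ∠Z = −∠Y = -90.0°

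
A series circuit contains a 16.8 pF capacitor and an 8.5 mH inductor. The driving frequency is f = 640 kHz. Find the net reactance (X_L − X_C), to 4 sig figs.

19380 Ω

ω = 2πf = 4.021e+06 rad/s
X_L = ωL = 34180 Ω
X_C = 1/(ωC) = 14800 Ω
X = 34180 − 14800 = 19380 Ω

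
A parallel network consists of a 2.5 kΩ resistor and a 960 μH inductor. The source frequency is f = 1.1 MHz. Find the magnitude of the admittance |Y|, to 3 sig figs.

427 μS

ω = 2πf = 6.912e+06 rad/s
X_L = ωL = 6640 Ω
Parallel: admittances add. Y = 1/R + 1/(jωL)
Y = (0.000400 − j0.000151) S
|Y| = 0.000427 S → |Z| = 1/|Y| = 2340 Ω, ∠Z = −∠Y = 20.6°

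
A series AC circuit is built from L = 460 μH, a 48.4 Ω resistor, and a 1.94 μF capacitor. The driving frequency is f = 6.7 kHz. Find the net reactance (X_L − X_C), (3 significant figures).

ω = 2πf = 42100 rad/s
X_L = ωL = 19.4 Ω
X_C = 1/(ωC) = 12.2 Ω
X = 19.4 − 12.2 = 7.12 Ω

7.12 Ω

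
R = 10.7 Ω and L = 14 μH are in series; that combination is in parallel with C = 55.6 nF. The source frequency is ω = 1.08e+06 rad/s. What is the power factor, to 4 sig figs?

0.8900

X_L = ωL = 15.12 Ω
X_C = 1/(ωC) = 16.65 Ω
Branch 1 (R+jX_L): Z₁ = 10.70 + j15.12 Ω, |Z₁| = 18.52 Ω
Branch 2 (−jX_C): Z₂ = −j16.65 Ω
Parallel: Z = Z₁Z₂/(Z₁+Z₂), |Z| = 28.54 Ω, ∠Z = -27.13°
cos φ = cos(-27.13°) = 0.8900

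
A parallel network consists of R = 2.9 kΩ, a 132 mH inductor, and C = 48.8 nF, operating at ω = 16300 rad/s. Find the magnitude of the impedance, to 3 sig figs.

X_L = ωL = 2150 Ω
X_C = 1/(ωC) = 1260 Ω
Parallel: admittances add. Y = 1/R + 1/(jωL) + jωC
Y = (0.000345 + j0.000331) S
|Y| = 0.000478 S → |Z| = 1/|Y| = 2090 Ω, ∠Z = −∠Y = -43.8°

2090 Ω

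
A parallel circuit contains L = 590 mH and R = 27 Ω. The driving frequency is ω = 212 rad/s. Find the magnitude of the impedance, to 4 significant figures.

X_L = ωL = 125.1 Ω
Parallel: admittances add. Y = 1/R + 1/(jωL)
Y = (0.03704 − j0.007995) S
|Y| = 0.03789 S → |Z| = 1/|Y| = 26.39 Ω, ∠Z = −∠Y = 12.18°

26.39 Ω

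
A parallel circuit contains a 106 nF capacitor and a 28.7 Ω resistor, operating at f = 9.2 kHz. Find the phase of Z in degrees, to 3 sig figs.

-9.97°

ω = 2πf = 57810 rad/s
X_C = 1/(ωC) = 163 Ω
Parallel: admittances add. Y = 1/R + jωC
Y = (0.0348 + j0.00613) S
|Y| = 0.0354 S → |Z| = 1/|Y| = 28.3 Ω, ∠Z = −∠Y = -9.97°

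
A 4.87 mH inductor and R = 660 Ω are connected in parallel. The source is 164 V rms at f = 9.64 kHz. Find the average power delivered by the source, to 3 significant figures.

ω = 2πf = 60570 rad/s
X_L = ωL = 295 Ω
Parallel: admittances add. Y = 1/R + 1/(jωL)
Y = (0.00152 − j0.00339) S
|Y| = 0.00371 S → |Z| = 1/|Y| = 269 Ω, ∠Z = −∠Y = 65.9°
I = V/|Z| = 609 mA
P = VI cos φ = 164 × 0.609 × cos(65.9°) = 40.8 W

40.8 W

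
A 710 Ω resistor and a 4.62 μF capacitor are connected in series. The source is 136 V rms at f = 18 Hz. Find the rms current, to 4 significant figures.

66.62 mA

ω = 2πf = 113.1 rad/s
X_C = 1/(ωC) = 1914 Ω
Z = 710.0 − j1914 Ω
|Z| = √(710.0² + 1914²) = 2041 Ω
I = V/|Z| = 136/2041 = 66.62 mA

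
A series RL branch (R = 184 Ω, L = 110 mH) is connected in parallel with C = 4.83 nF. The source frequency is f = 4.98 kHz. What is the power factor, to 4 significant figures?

0.1111

ω = 2πf = 31290 rad/s
X_L = ωL = 3442 Ω
X_C = 1/(ωC) = 6617 Ω
Branch 1 (R+jX_L): Z₁ = 184.0 + j3442 Ω, |Z₁| = 3447 Ω
Branch 2 (−jX_C): Z₂ = −j6617 Ω
Parallel: Z = Z₁Z₂/(Z₁+Z₂), |Z| = 7172 Ω, ∠Z = 83.62°
cos φ = cos(83.62°) = 0.1111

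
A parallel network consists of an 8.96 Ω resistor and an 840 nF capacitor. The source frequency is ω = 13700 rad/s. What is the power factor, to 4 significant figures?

0.9947

X_C = 1/(ωC) = 86.90 Ω
Parallel: admittances add. Y = 1/R + jωC
Y = (0.1116 + j0.01151) S
|Y| = 0.1122 S → |Z| = 1/|Y| = 8.913 Ω, ∠Z = −∠Y = -5.887°
cos φ = cos(-5.887°) = 0.9947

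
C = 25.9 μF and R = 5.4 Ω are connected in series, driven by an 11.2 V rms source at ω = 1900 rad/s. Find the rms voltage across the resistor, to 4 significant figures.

2.876 V

X_C = 1/(ωC) = 20.32 Ω
Z = 5.400 − j20.32 Ω
|Z| = √(5.400² + 20.32²) = 21.03 Ω
I = V/|Z| = 532.7 mA
V_R = I·|Z_R| = 0.5327 × 5.400 = 2.876 V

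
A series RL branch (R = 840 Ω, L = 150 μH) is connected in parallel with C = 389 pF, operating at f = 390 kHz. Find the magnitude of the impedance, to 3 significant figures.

889 Ω

ω = 2πf = 2.45e+06 rad/s
X_L = ωL = 368 Ω
X_C = 1/(ωC) = 1050 Ω
Branch 1 (R+jX_L): Z₁ = 840 + j368 Ω, |Z₁| = 917 Ω
Branch 2 (−jX_C): Z₂ = −j1050 Ω
Parallel: Z = Z₁Z₂/(Z₁+Z₂), |Z| = 889 Ω, ∠Z = -27.3°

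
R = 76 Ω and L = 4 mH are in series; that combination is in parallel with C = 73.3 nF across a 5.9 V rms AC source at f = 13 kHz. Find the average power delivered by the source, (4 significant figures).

ω = 2πf = 81680 rad/s
X_L = ωL = 326.7 Ω
X_C = 1/(ωC) = 167.0 Ω
Branch 1 (R+jX_L): Z₁ = 76.00 + j326.7 Ω, |Z₁| = 335.4 Ω
Branch 2 (−jX_C): Z₂ = −j167.0 Ω
Parallel: Z = Z₁Z₂/(Z₁+Z₂), |Z| = 316.8 Ω, ∠Z = -77.65°
I = V/|Z| = 18.62 mA
P = VI cos φ = 5.9 × 0.01862 × cos(-77.65°) = 23.51 mW

23.51 mW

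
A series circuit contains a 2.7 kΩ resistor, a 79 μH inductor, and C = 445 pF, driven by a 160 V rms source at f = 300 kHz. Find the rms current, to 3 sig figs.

55.3 mA

ω = 2πf = 1.885e+06 rad/s
X_L = ωL = 149 Ω
X_C = 1/(ωC) = 1190 Ω
Net reactance X = X_L − X_C = -1040 Ω
Z = 2700 − j1040 Ω
|Z| = √(2700² + 1040²) = 2890 Ω
I = V/|Z| = 160/2890 = 55.3 mA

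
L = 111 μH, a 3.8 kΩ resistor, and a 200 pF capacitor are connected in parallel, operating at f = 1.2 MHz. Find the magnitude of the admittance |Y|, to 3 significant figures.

409 μS

ω = 2πf = 7.54e+06 rad/s
X_L = ωL = 837 Ω
X_C = 1/(ωC) = 663 Ω
Parallel: admittances add. Y = 1/R + 1/(jωL) + jωC
Y = (0.000263 + j0.000313) S
|Y| = 0.000409 S → |Z| = 1/|Y| = 2440 Ω, ∠Z = −∠Y = -50.0°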